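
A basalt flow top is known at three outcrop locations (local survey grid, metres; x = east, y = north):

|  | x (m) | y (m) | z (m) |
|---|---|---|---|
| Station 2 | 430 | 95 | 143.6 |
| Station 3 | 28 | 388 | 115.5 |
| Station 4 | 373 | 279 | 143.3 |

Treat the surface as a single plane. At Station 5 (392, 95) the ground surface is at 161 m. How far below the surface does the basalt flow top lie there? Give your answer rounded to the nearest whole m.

21 m

Let the plane be z = a·x + b·y + c.
Station 3−Station 2: −402a + 293b = −28.1;  Station 4−Station 2: −57a + 184b = −0.3.
Solving gives a = 0.08875, b = 0.02586.
Then c = 143.6 − a·430 − b·95 = 102.98.
At (392, 95): z_contact = 34.8 + 2.5 + 102.98 = 140.2 m.
Depth below ground = 161 − 140.2 = 21 m.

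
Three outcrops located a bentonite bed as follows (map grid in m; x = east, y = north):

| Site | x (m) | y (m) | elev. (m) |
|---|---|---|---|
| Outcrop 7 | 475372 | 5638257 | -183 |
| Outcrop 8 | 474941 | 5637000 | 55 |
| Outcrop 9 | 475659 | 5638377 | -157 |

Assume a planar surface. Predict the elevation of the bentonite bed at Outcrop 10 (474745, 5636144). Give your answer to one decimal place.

Two edge vectors: Outcrop 7→Outcrop 8 = (-431, -1257, 238), Outcrop 7→Outcrop 9 = (287, 120, 26).
Normal n = (Outcrop 7→Outcrop 8) × (Outcrop 7→Outcrop 9) = (-61242, 79512, 309039).
So ∂z/∂x = −n_x/n_z = 0.198169163 and ∂z/∂y = −n_y/n_z = −0.257287915.
Intercept c from Outcrop 7: -183 − 94204.07 + 1450655.39 = 1356268.32.
At (474745, 5636144): z = 94079.8 − 1450111.7 + 1356268.32 = 236.4 m.

236.4 m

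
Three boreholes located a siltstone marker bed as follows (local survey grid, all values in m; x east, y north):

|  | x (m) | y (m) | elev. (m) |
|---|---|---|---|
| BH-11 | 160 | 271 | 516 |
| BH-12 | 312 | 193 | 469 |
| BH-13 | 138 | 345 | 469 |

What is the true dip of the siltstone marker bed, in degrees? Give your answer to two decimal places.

Two edge vectors: BH-11→BH-12 = (152, -78, -47), BH-11→BH-13 = (-22, 74, -47).
Normal n = (BH-11→BH-12) × (BH-11→BH-13) = (7144, 8178, 9532).
So ∂z/∂x = −n_x/n_z = −0.74948 and ∂z/∂y = −n_y/n_z = −0.85795.
Gradient magnitude |∇z| = √(a² + b²) = √(0.56171 + 0.73608) = 1.13921.
True dip = arctan(1.13921) = 48.72°, dipping toward NE (azimuth ≈ 041°).

48.72°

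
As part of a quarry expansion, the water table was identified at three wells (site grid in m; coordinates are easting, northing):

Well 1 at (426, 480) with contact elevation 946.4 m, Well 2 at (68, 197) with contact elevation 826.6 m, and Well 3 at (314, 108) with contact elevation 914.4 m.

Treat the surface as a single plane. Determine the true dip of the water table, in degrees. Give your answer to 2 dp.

19.31°

Let the plane be z = a·easting + b·northing + c.
Well 2−Well 1: −358a − 283b = −119.8;  Well 3−Well 1: −112a − 372b = −32.
Solving gives a = 0.34992, b = −0.01933.
Gradient magnitude |∇z| = √(a² + b²) = √(0.12244 + 0.00037) = 0.35045.
True dip = arctan(0.35045) = 19.31°, dipping toward W (azimuth ≈ 273°).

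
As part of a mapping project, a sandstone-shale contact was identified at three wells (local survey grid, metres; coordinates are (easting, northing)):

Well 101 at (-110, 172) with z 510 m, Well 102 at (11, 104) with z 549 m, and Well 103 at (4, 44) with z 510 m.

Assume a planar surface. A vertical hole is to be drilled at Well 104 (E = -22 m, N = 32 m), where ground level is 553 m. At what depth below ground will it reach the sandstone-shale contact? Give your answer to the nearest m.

Let the plane be z = a·E + b·N + c.
Well 102−Well 101: 121a − 68b = 39;  Well 103−Well 101: 114a − 128b = 0.
Solving gives a = 0.64529, b = 0.57472.
Then c = 510 − a·-110 − b·172 = 482.13.
At (-22, 32): z_contact = −14.2 + 18.4 + 482.13 = 486.3 m.
Depth below ground = 553 − 486.3 = 67 m.

67 m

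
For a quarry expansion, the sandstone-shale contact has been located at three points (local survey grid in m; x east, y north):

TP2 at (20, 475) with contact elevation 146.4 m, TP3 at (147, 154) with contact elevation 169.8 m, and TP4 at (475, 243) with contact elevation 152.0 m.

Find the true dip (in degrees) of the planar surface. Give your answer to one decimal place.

5.2°

Let the plane be z = a·x + b·y + c.
TP3−TP2: 127a − 321b = 23.4;  TP4−TP2: 455a − 232b = 5.6.
Solving gives a = −0.03114, b = −0.08522.
Gradient magnitude |∇z| = √(a² + b²) = √(0.00097 + 0.00726) = 0.09073.
True dip = arctan(0.09073) = 5.2°, dipping toward NNE (azimuth ≈ 020°).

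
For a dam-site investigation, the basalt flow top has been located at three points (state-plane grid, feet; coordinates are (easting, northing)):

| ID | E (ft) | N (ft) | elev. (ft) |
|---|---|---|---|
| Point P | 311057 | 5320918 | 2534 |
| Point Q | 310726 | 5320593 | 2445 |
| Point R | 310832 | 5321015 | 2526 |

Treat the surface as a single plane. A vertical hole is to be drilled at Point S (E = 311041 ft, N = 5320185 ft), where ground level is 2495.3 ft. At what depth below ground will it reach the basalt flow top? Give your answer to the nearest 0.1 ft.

84.0 ft

Two edge vectors: Point P→Point Q = (-331, -325, -89), Point P→Point R = (-225, 97, -8).
Normal n = (Point P→Point Q) × (Point P→Point R) = (11233, 17377, -105232).
So ∂z/∂E = −n_x/n_z = 0.106745097 and ∂z/∂N = −n_y/n_z = 0.165130379.
Intercept c from Point P: 2534 − 33203.81 − 878645.20 = −909315.01.
At (311041, 5320185): z_contact = 33202.10 + 878524.16 − 909315.01 = 2411.25 ft.
Depth below ground = 2495.3 − 2411.25 = 84.0 ft.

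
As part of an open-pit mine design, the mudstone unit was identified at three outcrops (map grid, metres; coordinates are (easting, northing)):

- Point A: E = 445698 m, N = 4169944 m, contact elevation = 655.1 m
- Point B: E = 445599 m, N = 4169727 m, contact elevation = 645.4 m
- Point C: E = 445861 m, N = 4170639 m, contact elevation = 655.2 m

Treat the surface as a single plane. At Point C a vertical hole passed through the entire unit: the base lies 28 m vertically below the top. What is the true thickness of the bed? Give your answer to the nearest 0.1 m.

Let the plane be z = a·E + b·N + c.
Point B−Point A: −99a − 217b = −9.7;  Point C−Point A: 163a + 695b = 0.1.
Solving gives a = 0.20099, b = −0.04699.
|∇z| = √(a²+b²) = 0.20641, so dip δ = arctan(0.20641) = 11.66°.
True thickness = vertical thickness × cos δ = 28 × cos 11.66° = 27.4 m.

27.4 m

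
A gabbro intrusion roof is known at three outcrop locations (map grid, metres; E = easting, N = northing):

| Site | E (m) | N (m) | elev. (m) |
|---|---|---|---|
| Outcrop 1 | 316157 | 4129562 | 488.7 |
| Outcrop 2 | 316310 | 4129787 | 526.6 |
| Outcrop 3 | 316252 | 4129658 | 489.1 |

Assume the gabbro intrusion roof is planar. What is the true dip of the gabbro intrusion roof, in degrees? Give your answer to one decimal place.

36.9°

Let the plane be z = a·E + b·N + c.
Outcrop 2−Outcrop 1: 153a + 225b = 37.9;  Outcrop 3−Outcrop 1: 95a + 96b = 0.4.
Solving gives a = −0.53064, b = 0.52928.
Gradient magnitude |∇z| = √(a² + b²) = √(0.28158 + 0.28014) = 0.74948.
True dip = arctan(0.74948) = 36.9°, dipping toward SE (azimuth ≈ 135°).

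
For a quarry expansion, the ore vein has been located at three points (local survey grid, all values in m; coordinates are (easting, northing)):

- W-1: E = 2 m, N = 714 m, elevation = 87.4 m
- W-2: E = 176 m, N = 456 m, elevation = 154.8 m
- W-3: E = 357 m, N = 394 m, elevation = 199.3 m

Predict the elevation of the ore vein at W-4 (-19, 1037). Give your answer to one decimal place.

Let the plane be z = a·E + b·N + c.
W-2−W-1: 174a − 258b = 67.4;  W-3−W-1: 355a − 320b = 111.9.
Solving gives a = 0.203347, b = −0.124099.
Then c = 87.4 − a·2 − b·714 = 175.60.
At (-19, 1037): z = −3.9 − 128.7 + 175.60 = 43.0 m.

43.0 m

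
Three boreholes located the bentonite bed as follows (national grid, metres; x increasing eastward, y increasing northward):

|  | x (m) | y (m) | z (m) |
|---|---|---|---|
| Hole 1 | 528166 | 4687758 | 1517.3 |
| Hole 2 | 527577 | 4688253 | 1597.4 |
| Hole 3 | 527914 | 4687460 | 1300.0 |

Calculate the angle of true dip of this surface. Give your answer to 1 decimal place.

29.5°

Let the plane be z = a·x + b·y + c.
Hole 2−Hole 1: −589a + 495b = 80.1;  Hole 3−Hole 1: −252a − 298b = −217.3.
Solving gives a = 0.27874, b = 0.49349.
Gradient magnitude |∇z| = √(a² + b²) = √(0.07769 + 0.24353) = 0.56676.
True dip = arctan(0.56676) = 29.5°, dipping toward SSW (azimuth ≈ 209°).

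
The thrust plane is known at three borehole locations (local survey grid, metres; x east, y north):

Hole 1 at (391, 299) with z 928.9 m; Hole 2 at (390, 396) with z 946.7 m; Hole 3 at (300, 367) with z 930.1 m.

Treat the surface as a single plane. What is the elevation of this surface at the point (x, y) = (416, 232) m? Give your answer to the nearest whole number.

920 m

Two edge vectors: Hole 1→Hole 2 = (-1, 97, 17.8), Hole 1→Hole 3 = (-91, 68, 1.2).
Normal n = (Hole 1→Hole 2) × (Hole 1→Hole 3) = (-1094, -1618.6, 8759).
So ∂z/∂x = −n_x/n_z = 0.12490 and ∂z/∂y = −n_y/n_z = 0.18479.
Intercept c from Hole 1: 928.9 − 48.84 − 55.25 = 824.81.
At (416, 232): z = 52.0 + 42.9 + 824.81 = 919.6 m.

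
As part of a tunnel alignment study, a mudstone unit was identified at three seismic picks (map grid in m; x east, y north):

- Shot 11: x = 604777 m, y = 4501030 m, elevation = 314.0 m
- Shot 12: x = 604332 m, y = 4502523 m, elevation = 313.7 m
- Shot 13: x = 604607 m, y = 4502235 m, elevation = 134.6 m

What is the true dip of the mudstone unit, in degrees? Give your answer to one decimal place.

44.7°

Let the plane be z = a·x + b·y + c.
Shot 12−Shot 11: −445a + 1493b = −0.3;  Shot 13−Shot 11: −170a + 1205b = −179.4.
Solving gives a = −0.94713, b = −0.28250.
Gradient magnitude |∇z| = √(a² + b²) = √(0.89705 + 0.07981) = 0.98836.
True dip = arctan(0.98836) = 44.7°, dipping toward ENE (azimuth ≈ 073°).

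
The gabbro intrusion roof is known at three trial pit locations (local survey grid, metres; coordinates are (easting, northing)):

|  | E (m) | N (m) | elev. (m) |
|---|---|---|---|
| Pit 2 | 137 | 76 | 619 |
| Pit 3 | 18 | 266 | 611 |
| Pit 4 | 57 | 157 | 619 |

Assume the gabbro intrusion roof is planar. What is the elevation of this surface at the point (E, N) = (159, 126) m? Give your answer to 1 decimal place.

Let the plane be z = a·E + b·N + c.
Pit 3−Pit 2: −119a + 190b = −8;  Pit 4−Pit 2: −80a + 81b = 0.
Solving gives a = −0.11653, b = −0.11509.
Then c = 619 − a·137 − b·76 = 643.71.
At (159, 126): z = −18.5 − 14.5 + 643.71 = 610.7 m.

610.7 m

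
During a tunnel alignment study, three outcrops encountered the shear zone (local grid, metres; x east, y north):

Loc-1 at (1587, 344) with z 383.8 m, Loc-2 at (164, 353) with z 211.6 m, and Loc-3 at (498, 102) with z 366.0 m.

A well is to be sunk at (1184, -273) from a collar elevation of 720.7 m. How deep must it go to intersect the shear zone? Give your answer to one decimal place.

Two edge vectors: Loc-1→Loc-2 = (-1423, 9, -172.2), Loc-1→Loc-3 = (-1089, -242, -17.8).
Normal n = (Loc-1→Loc-2) × (Loc-1→Loc-3) = (-41832.6, 162196.4, 354167).
So ∂z/∂x = −n_x/n_z = 0.118115 and ∂z/∂y = −n_y/n_z = −0.457966.
Intercept c from Loc-1: 383.8 − 187.45 + 157.54 = 353.89.
At (1184, -273): z_contact = 139.85 + 125.02 + 353.89 = 618.76 m.
Depth below ground = 720.7 − 618.76 = 101.9 m.

101.9 m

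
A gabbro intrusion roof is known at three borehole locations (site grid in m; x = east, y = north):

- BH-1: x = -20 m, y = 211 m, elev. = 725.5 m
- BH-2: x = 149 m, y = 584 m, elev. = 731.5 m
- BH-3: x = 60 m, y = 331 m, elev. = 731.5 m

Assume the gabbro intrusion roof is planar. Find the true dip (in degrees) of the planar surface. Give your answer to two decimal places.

9.55°

Let the plane be z = a·x + b·y + c.
BH-2−BH-1: 169a + 373b = 6;  BH-3−BH-1: 80a + 120b = 6.
Solving gives a = 0.15879, b = −0.05586.
Gradient magnitude |∇z| = √(a² + b²) = √(0.02521 + 0.00312) = 0.16832.
True dip = arctan(0.16832) = 9.55°, dipping toward WNW (azimuth ≈ 289°).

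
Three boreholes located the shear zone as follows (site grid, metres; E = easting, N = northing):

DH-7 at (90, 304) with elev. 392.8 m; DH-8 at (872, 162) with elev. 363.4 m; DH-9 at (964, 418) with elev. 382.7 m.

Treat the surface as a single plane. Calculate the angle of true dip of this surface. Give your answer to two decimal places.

4.94°

Two edge vectors: DH-7→DH-8 = (782, -142, -29.4), DH-7→DH-9 = (874, 114, -10.1).
Normal n = (DH-7→DH-8) × (DH-7→DH-9) = (4785.8, -17797.4, 213256).
So ∂z/∂E = −n_x/n_z = −0.02244 and ∂z/∂N = −n_y/n_z = 0.08346.
Gradient magnitude |∇z| = √(a² + b²) = √(0.00050 + 0.00696) = 0.08642.
True dip = arctan(0.08642) = 4.94°, dipping toward SSE (azimuth ≈ 165°).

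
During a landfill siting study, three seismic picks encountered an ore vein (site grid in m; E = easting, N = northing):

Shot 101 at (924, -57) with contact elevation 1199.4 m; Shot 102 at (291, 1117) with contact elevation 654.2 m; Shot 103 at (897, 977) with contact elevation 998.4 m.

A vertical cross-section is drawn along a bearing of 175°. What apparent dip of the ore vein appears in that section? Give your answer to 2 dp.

12.73°

Two edge vectors: Shot 101→Shot 102 = (-633, 1174, -545.2), Shot 101→Shot 103 = (-27, 1034, -201).
Normal n = (Shot 101→Shot 102) × (Shot 101→Shot 103) = (327762.8, -112512.6, -622824).
So ∂z/∂E = −n_x/n_z = 0.52625 and ∂z/∂N = −n_y/n_z = −0.18065.
Unit vector along 175° is (sin 175°, cos 175°) = (0.0872, -0.9962).
Slope in that direction = a·(0.0872) + b·(-0.9962) = 0.22583.
Apparent dip = arctan|0.22583| = 12.73° (true dip is 29.1°, so apparent ≤ true as expected).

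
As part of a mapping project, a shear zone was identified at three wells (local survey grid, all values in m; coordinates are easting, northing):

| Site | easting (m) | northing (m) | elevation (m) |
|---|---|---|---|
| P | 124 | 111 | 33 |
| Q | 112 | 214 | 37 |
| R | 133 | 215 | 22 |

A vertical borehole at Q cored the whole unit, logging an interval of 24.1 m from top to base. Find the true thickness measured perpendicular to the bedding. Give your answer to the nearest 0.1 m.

Two edge vectors: P→Q = (-12, 103, 4), P→R = (9, 104, -11).
Normal n = (P→Q) × (P→R) = (-1549, -96, -2175).
So ∂z/∂easting = −n_x/n_z = −0.71218 and ∂z/∂northing = −n_y/n_z = −0.04414.
|∇z| = √(a²+b²) = 0.71355, so dip δ = arctan(0.71355) = 35.51°.
True thickness = vertical thickness × cos δ = 24.1 × cos 35.51° = 19.6 m.

19.6 m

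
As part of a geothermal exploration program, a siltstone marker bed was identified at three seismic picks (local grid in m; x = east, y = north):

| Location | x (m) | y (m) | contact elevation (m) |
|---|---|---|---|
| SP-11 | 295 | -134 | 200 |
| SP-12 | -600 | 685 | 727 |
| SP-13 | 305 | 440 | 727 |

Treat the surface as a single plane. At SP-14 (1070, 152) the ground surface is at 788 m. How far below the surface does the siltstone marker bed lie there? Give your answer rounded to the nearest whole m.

135 m

Two edge vectors: SP-11→SP-12 = (-895, 819, 527), SP-11→SP-13 = (10, 574, 527).
Normal n = (SP-11→SP-12) × (SP-11→SP-13) = (129115, 476935, -521920).
So ∂z/∂x = −n_x/n_z = 0.24738 and ∂z/∂y = −n_y/n_z = 0.91381.
Intercept c from SP-11: 200 − 72.98 + 122.45 = 249.47.
At (1070, 152): z_contact = 264.7 + 138.9 + 249.47 = 653.1 m.
Depth below ground = 788 − 653.1 = 135 m.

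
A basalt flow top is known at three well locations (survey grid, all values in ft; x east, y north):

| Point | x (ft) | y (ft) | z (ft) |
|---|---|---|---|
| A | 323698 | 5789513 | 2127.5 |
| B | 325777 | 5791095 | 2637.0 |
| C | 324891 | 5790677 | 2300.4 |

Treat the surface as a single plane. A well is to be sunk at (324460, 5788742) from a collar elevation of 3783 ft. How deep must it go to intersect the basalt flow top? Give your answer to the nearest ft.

Let the plane be z = a·x + b·y + c.
B−A: 2079a + 1582b = 509.5;  C−A: 1193a + 1164b = 172.9.
Solving gives a = 0.59991026, b = −0.46631696.
Then c = 2127.5 − a·323698 − b·5789513 = 2507685.83.
At (324460, 5788742): z_contact = 194646.9 − 2699388.5 + 2507685.83 = 2944.2 ft.
Depth below ground = 3783 − 2944.2 = 839 ft.

839 ft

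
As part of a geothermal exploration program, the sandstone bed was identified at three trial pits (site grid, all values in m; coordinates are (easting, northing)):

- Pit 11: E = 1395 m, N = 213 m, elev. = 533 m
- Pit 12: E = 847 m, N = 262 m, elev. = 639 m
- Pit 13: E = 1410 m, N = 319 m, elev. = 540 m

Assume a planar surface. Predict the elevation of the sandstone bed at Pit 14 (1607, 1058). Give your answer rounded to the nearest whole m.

572 m

Two edge vectors: Pit 11→Pit 12 = (-548, 49, 106), Pit 11→Pit 13 = (15, 106, 7).
Normal n = (Pit 11→Pit 12) × (Pit 11→Pit 13) = (-10893, 5426, -58823).
So ∂z/∂E = −n_x/n_z = −0.18518 and ∂z/∂N = −n_y/n_z = 0.09224.
Intercept c from Pit 11: 533 + 258.33 − 19.65 = 771.68.
At (1607, 1058): z = −297.6 + 97.6 + 771.68 = 571.7 m.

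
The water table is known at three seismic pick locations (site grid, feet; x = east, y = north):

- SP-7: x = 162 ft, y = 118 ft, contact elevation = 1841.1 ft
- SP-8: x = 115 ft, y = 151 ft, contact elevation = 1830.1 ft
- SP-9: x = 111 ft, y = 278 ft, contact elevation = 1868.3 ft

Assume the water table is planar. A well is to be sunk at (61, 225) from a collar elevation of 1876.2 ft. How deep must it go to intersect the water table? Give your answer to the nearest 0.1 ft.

47.4 ft

Let the plane be z = a·x + b·y + c.
SP-8−SP-7: −47a + 33b = −11;  SP-9−SP-7: −51a + 160b = 27.2.
Solving gives a = 0.45530, b = 0.31513.
Then c = 1841.1 − a·162 − b·118 = 1730.16.
At (61, 225): z_contact = 27.77 + 70.90 + 1730.16 = 1828.83 ft.
Depth below ground = 1876.2 − 1828.83 = 47.4 ft.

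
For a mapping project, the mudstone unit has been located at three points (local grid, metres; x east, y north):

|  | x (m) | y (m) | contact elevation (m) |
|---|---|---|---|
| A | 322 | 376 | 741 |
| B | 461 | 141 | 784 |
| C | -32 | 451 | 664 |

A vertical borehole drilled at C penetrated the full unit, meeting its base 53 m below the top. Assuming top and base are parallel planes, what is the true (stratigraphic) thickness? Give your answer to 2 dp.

51.83 m

Two edge vectors: A→B = (139, -235, 43), A→C = (-354, 75, -77).
Normal n = (A→B) × (A→C) = (14870, -4519, -72765).
So ∂z/∂x = −n_x/n_z = 0.20436 and ∂z/∂y = −n_y/n_z = −0.06210.
|∇z| = √(a²+b²) = 0.21358, so dip δ = arctan(0.21358) = 12.06°.
True thickness = vertical thickness × cos δ = 53 × cos 12.06° = 51.83 m.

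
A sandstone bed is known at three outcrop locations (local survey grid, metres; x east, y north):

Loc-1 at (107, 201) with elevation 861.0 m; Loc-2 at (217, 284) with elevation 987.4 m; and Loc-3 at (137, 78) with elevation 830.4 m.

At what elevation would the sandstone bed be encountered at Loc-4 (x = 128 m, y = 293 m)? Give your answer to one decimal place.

Two edge vectors: Loc-1→Loc-2 = (110, 83, 126.4), Loc-1→Loc-3 = (30, -123, -30.6).
Normal n = (Loc-1→Loc-2) × (Loc-1→Loc-3) = (13007.4, 7158, -16020).
So ∂z/∂x = −n_x/n_z = 0.81195 and ∂z/∂y = −n_y/n_z = 0.44682.
Intercept c from Loc-1: 861 − 86.88 − 89.81 = 684.31.
At (128, 293): z = 103.9 + 130.9 + 684.31 = 919.2 m.

919.2 m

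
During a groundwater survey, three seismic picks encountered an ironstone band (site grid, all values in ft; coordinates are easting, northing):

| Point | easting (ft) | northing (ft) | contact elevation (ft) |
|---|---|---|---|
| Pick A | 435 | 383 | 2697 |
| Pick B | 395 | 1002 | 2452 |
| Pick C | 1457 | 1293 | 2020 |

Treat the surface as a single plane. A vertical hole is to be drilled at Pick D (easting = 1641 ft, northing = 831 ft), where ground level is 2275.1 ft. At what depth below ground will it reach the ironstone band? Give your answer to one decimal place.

117.4 ft

Let the plane be z = a·easting + b·northing + c.
Pick B−Pick A: −40a + 619b = −245;  Pick C−Pick A: 1022a + 910b = −677.
Solving gives a = −0.293136, b = −0.414742.
Then c = 2697 − a·435 − b·383 = 2983.36.
At (1641, 831): z_contact = −481.04 − 344.65 + 2983.36 = 2157.67 ft.
Depth below ground = 2275.1 − 2157.67 = 117.4 ft.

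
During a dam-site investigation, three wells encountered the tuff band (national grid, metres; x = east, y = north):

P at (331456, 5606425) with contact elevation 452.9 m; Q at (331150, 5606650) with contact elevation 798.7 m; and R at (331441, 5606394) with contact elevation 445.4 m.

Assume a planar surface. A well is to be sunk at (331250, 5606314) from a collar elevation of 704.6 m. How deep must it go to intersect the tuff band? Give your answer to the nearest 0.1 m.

171.6 m

Let the plane be z = a·x + b·y + c.
Q−P: −306a + 225b = 345.8;  R−P: −15a − 31b = −7.5.
Solving gives a = −0.702301532, b = 0.581758806.
Then c = 452.9 − a·331456 − b·5606425 = −3028352.16.
At (331250, 5606314): z_contact = −232637.38 + 3261522.54 − 3028352.16 = 533.00 m.
Depth below ground = 704.6 − 533.00 = 171.6 m.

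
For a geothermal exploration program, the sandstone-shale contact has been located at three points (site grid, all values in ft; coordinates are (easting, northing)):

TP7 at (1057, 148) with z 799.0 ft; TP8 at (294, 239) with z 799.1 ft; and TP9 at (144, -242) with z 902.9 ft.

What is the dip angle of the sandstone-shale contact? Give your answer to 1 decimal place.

11.8°

Let the plane be z = a·E + b·N + c.
TP8−TP7: −763a + 91b = 0.1;  TP9−TP7: −913a − 390b = 103.9.
Solving gives a = −0.02494, b = −0.20802.
Gradient magnitude |∇z| = √(a² + b²) = √(0.00062 + 0.04327) = 0.20951.
True dip = arctan(0.20951) = 11.8°, dipping toward N (azimuth ≈ 007°).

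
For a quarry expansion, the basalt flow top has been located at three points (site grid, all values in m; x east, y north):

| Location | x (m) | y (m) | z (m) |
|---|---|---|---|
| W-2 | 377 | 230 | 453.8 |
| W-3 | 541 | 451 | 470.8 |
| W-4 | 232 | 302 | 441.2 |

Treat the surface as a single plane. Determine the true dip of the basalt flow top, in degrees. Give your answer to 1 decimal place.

5.2°

Two edge vectors: W-2→W-3 = (164, 221, 17), W-2→W-4 = (-145, 72, -12.6).
Normal n = (W-2→W-3) × (W-2→W-4) = (-4008.6, -398.6, 43853).
So ∂z/∂x = −n_x/n_z = 0.09141 and ∂z/∂y = −n_y/n_z = 0.00909.
Gradient magnitude |∇z| = √(a² + b²) = √(0.00836 + 0.00008) = 0.09186.
True dip = arctan(0.09186) = 5.2°, dipping toward W (azimuth ≈ 264°).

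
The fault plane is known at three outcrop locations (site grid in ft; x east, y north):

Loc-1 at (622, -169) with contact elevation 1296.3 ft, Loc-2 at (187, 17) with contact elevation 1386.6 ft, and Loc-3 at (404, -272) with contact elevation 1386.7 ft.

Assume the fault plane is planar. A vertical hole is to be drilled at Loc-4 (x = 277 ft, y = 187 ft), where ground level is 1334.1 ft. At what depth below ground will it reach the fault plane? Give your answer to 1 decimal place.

Two edge vectors: Loc-1→Loc-2 = (-435, 186, 90.3), Loc-1→Loc-3 = (-218, -103, 90.4).
Normal n = (Loc-1→Loc-2) × (Loc-1→Loc-3) = (26115.3, 19638.6, 85353).
So ∂z/∂x = −n_x/n_z = −0.30597 and ∂z/∂y = −n_y/n_z = −0.23009.
Intercept c from Loc-1: 1296.3 + 190.31 − 38.88 = 1447.73.
At (277, 187): z_contact = −84.75 − 43.03 + 1447.73 = 1319.95 ft.
Depth below ground = 1334.1 − 1319.95 = 14.2 ft.

14.2 ft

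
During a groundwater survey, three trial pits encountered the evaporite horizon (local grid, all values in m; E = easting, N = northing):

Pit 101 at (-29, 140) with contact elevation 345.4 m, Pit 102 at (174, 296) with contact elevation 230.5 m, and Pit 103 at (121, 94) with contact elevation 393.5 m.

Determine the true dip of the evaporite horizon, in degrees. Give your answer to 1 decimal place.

Let the plane be z = a·E + b·N + c.
Pit 102−Pit 101: 203a + 156b = −114.9;  Pit 103−Pit 101: 150a − 46b = 48.1.
Solving gives a = 0.06776, b = −0.82471.
Gradient magnitude |∇z| = √(a² + b²) = √(0.00459 + 0.68014) = 0.82749.
True dip = arctan(0.82749) = 39.6°, dipping toward N (azimuth ≈ 355°).

39.6°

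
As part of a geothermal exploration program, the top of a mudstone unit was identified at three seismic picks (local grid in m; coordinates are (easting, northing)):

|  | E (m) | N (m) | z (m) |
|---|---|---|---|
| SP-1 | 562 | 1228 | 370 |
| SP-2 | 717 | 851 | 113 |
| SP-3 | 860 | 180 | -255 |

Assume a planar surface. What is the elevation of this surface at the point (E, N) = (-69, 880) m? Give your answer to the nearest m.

654 m

Two edge vectors: SP-1→SP-2 = (155, -377, -257), SP-1→SP-3 = (298, -1048, -625).
Normal n = (SP-1→SP-2) × (SP-1→SP-3) = (-33711, 20289, -50094).
So ∂z/∂E = −n_x/n_z = −0.67295 and ∂z/∂N = −n_y/n_z = 0.40502.
Intercept c from SP-1: 370 + 378.20 − 497.36 = 250.84.
At (-69, 880): z = 46.4 + 356.4 + 250.84 = 653.7 m.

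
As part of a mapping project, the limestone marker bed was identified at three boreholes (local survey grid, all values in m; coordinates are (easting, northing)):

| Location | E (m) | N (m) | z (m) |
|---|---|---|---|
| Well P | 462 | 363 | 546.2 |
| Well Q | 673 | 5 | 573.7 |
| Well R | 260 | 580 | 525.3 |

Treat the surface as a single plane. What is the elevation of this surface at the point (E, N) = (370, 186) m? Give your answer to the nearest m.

549 m

Let the plane be z = a·E + b·N + c.
Well Q−Well P: 211a − 358b = 27.5;  Well R−Well P: −202a + 217b = −20.9.
Solving gives a = 0.05710, b = −0.04316.
Then c = 546.2 − a·462 − b·363 = 535.49.
At (370, 186): z = 21.1 − 8.0 + 535.49 = 548.6 m.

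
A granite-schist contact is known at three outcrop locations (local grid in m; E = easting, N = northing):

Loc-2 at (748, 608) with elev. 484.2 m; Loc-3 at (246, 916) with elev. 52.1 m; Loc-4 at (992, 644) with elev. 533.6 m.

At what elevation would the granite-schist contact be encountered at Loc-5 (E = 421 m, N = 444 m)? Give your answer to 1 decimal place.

Two edge vectors: Loc-2→Loc-3 = (-502, 308, -432.1), Loc-2→Loc-4 = (244, 36, 49.4).
Normal n = (Loc-2→Loc-3) × (Loc-2→Loc-4) = (30770.8, -80633.6, -93224).
So ∂z/∂E = −n_x/n_z = 0.33007 and ∂z/∂N = −n_y/n_z = −0.86494.
Intercept c from Loc-2: 484.2 − 246.90 + 525.89 = 763.19.
At (421, 444): z = 139.0 − 384.0 + 763.19 = 518.1 m.

518.1 m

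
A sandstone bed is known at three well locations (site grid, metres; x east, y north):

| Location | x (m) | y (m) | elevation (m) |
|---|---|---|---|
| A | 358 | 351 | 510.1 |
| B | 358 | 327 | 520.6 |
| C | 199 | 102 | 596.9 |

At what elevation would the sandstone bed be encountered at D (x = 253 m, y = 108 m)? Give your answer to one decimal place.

Two edge vectors: A→B = (0, -24, 10.5), A→C = (-159, -249, 86.8).
Normal n = (A→B) × (A→C) = (531.3, -1669.5, -3816).
So ∂z/∂x = −n_x/n_z = 0.13923 and ∂z/∂y = −n_y/n_z = −0.43750.
Intercept c from A: 510.1 − 49.84 + 153.56 = 613.82.
At (253, 108): z = 35.2 − 47.2 + 613.82 = 601.8 m.

601.8 m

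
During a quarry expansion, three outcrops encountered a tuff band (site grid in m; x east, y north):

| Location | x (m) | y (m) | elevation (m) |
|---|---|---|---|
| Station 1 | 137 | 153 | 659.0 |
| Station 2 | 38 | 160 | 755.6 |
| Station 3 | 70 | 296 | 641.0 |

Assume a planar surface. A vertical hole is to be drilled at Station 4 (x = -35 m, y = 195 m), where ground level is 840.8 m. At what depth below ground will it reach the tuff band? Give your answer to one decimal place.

Let the plane be z = a·x + b·y + c.
Station 2−Station 1: −99a + 7b = 96.6;  Station 3−Station 1: −67a + 143b = −18.
Solving gives a = −1.01840, b = −0.60302.
Then c = 659 − a·137 − b·153 = 890.78.
At (-35, 195): z_contact = 35.64 − 117.59 + 890.78 = 808.84 m.
Depth below ground = 840.8 − 808.84 = 32.0 m.

32.0 m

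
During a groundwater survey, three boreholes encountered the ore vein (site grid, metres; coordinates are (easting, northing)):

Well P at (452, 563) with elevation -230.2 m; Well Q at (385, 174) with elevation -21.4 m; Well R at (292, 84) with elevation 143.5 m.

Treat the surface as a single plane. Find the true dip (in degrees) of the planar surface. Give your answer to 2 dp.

Two edge vectors: Well P→Well Q = (-67, -389, 208.8), Well P→Well R = (-160, -479, 373.7).
Normal n = (Well P→Well Q) × (Well P→Well R) = (-45354.1, -8370.1, -30147).
So ∂z/∂E = −n_x/n_z = −1.50443 and ∂z/∂N = −n_y/n_z = −0.27764.
Gradient magnitude |∇z| = √(a² + b²) = √(2.26331 + 0.07709) = 1.52984.
True dip = arctan(1.52984) = 56.83°, dipping toward E (azimuth ≈ 080°).

56.83°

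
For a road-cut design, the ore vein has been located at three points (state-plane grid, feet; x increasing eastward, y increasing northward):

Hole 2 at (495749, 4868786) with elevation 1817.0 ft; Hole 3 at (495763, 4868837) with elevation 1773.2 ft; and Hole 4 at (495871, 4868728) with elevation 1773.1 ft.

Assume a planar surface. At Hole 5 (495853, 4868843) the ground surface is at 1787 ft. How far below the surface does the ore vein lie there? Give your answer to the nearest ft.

79 ft

Two edge vectors: Hole 2→Hole 3 = (14, 51, -43.8), Hole 2→Hole 4 = (122, -58, -43.9).
Normal n = (Hole 2→Hole 3) × (Hole 2→Hole 4) = (-4779.3, -4729, -7034).
So ∂z/∂x = −n_x/n_z = −0.67945692 and ∂z/∂y = −n_y/n_z = −0.67230594.
Intercept c from Hole 2: 1817 + 336840.09 + 3273313.76 = 3611970.85.
At (495853, 4868843): z_contact = −336910.8 − 3273352.1 + 3611970.85 = 1708.0 ft.
Depth below ground = 1787 − 1708.0 = 79 ft.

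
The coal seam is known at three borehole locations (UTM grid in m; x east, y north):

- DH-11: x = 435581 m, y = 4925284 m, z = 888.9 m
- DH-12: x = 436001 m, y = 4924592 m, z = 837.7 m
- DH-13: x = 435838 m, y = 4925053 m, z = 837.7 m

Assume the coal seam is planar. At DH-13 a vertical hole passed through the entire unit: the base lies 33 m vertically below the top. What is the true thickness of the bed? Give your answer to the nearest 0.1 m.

Let the plane be z = a·x + b·y + c.
DH-12−DH-11: 420a − 692b = −51.2;  DH-13−DH-11: 257a − 231b = −51.2.
Solving gives a = −0.29203, b = −0.10326.
|∇z| = √(a²+b²) = 0.30975, so dip δ = arctan(0.30975) = 17.21°.
True thickness = vertical thickness × cos δ = 33 × cos 17.21° = 31.5 m.

31.5 m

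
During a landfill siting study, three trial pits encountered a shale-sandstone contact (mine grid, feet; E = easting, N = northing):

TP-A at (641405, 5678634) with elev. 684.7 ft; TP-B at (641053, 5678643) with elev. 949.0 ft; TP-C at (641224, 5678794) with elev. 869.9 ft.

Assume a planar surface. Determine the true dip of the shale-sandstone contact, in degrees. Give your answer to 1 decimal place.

38.9°

Let the plane be z = a·E + b·N + c.
TP-B−TP-A: −352a + 9b = 264.3;  TP-C−TP-A: −181a + 160b = 185.2.
Solving gives a = −0.74274, b = 0.31728.
Gradient magnitude |∇z| = √(a² + b²) = √(0.55166 + 0.10066) = 0.80767.
True dip = arctan(0.80767) = 38.9°, dipping toward ESE (azimuth ≈ 113°).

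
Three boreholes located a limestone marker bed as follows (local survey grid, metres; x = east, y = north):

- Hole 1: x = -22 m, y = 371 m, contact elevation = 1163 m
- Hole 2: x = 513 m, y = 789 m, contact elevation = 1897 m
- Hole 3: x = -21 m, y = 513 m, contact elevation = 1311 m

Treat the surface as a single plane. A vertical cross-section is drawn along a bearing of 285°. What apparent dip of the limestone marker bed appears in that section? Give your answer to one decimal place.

Let the plane be z = a·x + b·y + c.
Hole 2−Hole 1: 535a + 418b = 734;  Hole 3−Hole 1: 1a + 142b = 148.
Solving gives a = 0.56073, b = 1.03830.
Unit vector along 285° is (sin 285°, cos 285°) = (-0.9659, 0.2588).
Slope in that direction = a·(-0.9659) + b·(0.2588) = −0.27289.
Apparent dip = arctan|0.27289| = 15.3° (true dip is 49.7°, so apparent ≤ true as expected).

15.3°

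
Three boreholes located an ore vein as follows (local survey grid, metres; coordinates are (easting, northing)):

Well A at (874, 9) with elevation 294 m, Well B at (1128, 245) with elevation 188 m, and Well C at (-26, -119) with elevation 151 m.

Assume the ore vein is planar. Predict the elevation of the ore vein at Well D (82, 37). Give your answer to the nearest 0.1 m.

65.2 m

Let the plane be z = a·E + b·N + c.
Well B−Well A: 254a + 236b = −106;  Well C−Well A: −900a − 128b = −143.
Solving gives a = 0.263030, b = −0.732245.
Then c = 294 − a·874 − b·9 = 70.70.
At (82, 37): z = 21.6 − 27.1 + 70.70 = 65.2 m.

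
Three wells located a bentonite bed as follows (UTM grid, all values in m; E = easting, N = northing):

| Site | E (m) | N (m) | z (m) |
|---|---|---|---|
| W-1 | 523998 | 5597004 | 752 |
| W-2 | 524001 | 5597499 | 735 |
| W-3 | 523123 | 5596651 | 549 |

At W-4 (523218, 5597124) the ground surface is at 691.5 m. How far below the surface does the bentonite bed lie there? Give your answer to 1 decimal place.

Two edge vectors: W-1→W-2 = (3, 495, -17), W-1→W-3 = (-875, -353, -203).
Normal n = (W-1→W-2) × (W-1→W-3) = (-106486, 15484, 432066).
So ∂z/∂E = −n_x/n_z = 0.246457717 and ∂z/∂N = −n_y/n_z = −0.035837117.
Intercept c from W-1: 752 − 129143.35 + 200580.49 = 72189.14.
At (523218, 5597124): z_contact = 128951.11 − 200584.79 + 72189.14 = 555.46 m.
Depth below ground = 691.5 − 555.46 = 136.0 m.

136.0 m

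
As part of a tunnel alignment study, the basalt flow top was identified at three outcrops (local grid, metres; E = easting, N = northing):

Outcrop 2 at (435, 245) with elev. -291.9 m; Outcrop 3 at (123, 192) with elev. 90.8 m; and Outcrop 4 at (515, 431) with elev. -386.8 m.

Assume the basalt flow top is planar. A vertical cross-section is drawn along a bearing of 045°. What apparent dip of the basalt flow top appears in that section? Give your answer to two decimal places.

Let the plane be z = a·E + b·N + c.
Outcrop 3−Outcrop 2: −312a − 53b = 382.7;  Outcrop 4−Outcrop 2: 80a + 186b = −94.9.
Solving gives a = −1.22978, b = 0.01872.
Unit vector along 045° is (sin 45°, cos 45°) = (0.7071, 0.7071).
Slope in that direction = a·(0.7071) + b·(0.7071) = −0.85635.
Apparent dip = arctan|0.85635| = 40.58° (true dip is 50.9°, so apparent ≤ true as expected).

40.58°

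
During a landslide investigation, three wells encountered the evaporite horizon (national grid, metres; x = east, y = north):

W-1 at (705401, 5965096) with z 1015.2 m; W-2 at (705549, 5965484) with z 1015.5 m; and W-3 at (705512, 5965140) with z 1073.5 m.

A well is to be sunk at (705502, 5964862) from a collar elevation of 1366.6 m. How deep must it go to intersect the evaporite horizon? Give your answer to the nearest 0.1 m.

Let the plane be z = a·x + b·y + c.
W-2−W-1: 148a + 388b = 0.3;  W-3−W-1: 111a + 44b = 58.3.
Solving gives a = 0.618426524, b = −0.235121457.
Then c = 1015.2 − a·705401 − b·5965096 = 967298.58.
At (705502, 5964862): z_contact = 436301.15 − 1402467.05 + 967298.58 = 1132.68 m.
Depth below ground = 1366.6 − 1132.68 = 233.9 m.

233.9 m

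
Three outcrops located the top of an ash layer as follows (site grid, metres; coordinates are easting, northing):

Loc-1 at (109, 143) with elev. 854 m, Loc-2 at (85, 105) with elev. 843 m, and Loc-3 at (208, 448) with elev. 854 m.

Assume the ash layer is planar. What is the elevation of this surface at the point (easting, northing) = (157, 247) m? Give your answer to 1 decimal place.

867.4 m

Let the plane be z = a·easting + b·northing + c.
Loc-2−Loc-1: −24a − 38b = −11;  Loc-3−Loc-1: 99a + 305b = 0.
Solving gives a = 0.94295, b = −0.30607.
Then c = 854 − a·109 − b·143 = 794.99.
At (157, 247): z = 148.0 − 75.6 + 794.99 = 867.4 m.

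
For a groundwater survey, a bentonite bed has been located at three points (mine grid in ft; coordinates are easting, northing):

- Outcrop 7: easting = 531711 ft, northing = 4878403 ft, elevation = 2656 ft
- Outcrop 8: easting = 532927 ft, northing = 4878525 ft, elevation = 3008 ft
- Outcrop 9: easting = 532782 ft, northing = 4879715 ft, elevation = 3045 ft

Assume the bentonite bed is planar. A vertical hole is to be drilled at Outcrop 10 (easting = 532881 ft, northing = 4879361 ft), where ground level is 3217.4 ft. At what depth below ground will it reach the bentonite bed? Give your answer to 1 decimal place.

Two edge vectors: Outcrop 7→Outcrop 8 = (1216, 122, 352), Outcrop 7→Outcrop 9 = (1071, 1312, 389).
Normal n = (Outcrop 7→Outcrop 8) × (Outcrop 7→Outcrop 9) = (-414366, -96032, 1464730).
So ∂z/∂easting = −n_x/n_z = 0.282895824 and ∂z/∂northing = −n_y/n_z = 0.065562937.
Intercept c from Outcrop 7: 2656 − 150418.82 − 319842.43 = −467605.25.
At (532881, 4879361): z_contact = 150749.81 + 319905.24 − 467605.25 = 3049.80 ft.
Depth below ground = 3217.4 − 3049.80 = 167.6 ft.

167.6 ft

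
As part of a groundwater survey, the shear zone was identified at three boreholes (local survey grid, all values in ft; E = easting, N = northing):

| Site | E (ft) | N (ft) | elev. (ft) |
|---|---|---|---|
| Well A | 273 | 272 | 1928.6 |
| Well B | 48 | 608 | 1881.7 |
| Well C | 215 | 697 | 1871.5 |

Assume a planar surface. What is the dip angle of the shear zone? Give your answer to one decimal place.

7.6°

Two edge vectors: Well A→Well B = (-225, 336, -46.9), Well A→Well C = (-58, 425, -57.1).
Normal n = (Well A→Well B) × (Well A→Well C) = (746.9, -10127.3, -76137).
So ∂z/∂E = −n_x/n_z = 0.00981 and ∂z/∂N = −n_y/n_z = −0.13301.
Gradient magnitude |∇z| = √(a² + b²) = √(0.00010 + 0.01769) = 0.13338.
True dip = arctan(0.13338) = 7.6°, dipping toward N (azimuth ≈ 356°).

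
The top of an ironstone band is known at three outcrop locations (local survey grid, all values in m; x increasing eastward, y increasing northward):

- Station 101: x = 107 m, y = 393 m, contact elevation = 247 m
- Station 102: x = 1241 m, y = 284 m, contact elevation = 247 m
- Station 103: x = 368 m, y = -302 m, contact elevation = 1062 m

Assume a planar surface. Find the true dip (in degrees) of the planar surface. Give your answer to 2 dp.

50.71°

Let the plane be z = a·x + b·y + c.
Station 102−Station 101: 1134a − 109b = 0;  Station 103−Station 101: 261a − 695b = 815.
Solving gives a = −0.11694, b = −1.21658.
Gradient magnitude |∇z| = √(a² + b²) = √(0.01367 + 1.48006) = 1.22218.
True dip = arctan(1.22218) = 50.71°, dipping toward N (azimuth ≈ 005°).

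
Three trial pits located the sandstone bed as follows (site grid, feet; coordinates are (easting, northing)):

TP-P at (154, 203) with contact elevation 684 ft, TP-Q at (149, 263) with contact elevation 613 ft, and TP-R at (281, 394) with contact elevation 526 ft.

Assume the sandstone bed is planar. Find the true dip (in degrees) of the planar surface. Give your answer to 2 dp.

51.09°

Two edge vectors: TP-P→TP-Q = (-5, 60, -71), TP-P→TP-R = (127, 191, -158).
Normal n = (TP-P→TP-Q) × (TP-P→TP-R) = (4081, -9807, -8575).
So ∂z/∂E = −n_x/n_z = 0.47592 and ∂z/∂N = −n_y/n_z = −1.14367.
Gradient magnitude |∇z| = √(a² + b²) = √(0.22650 + 1.30799) = 1.23874.
True dip = arctan(1.23874) = 51.09°, dipping toward NNW (azimuth ≈ 337°).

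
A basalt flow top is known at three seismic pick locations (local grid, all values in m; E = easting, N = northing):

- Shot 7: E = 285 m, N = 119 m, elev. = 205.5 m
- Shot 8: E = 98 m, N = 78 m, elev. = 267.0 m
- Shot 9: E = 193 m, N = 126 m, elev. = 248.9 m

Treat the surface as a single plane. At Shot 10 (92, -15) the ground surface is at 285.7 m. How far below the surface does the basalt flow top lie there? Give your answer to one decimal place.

Two edge vectors: Shot 7→Shot 8 = (-187, -41, 61.5), Shot 7→Shot 9 = (-92, 7, 43.4).
Normal n = (Shot 7→Shot 8) × (Shot 7→Shot 9) = (-2209.9, 2457.8, -5081).
So ∂z/∂E = −n_x/n_z = −0.43493 and ∂z/∂N = −n_y/n_z = 0.48372.
Intercept c from Shot 7: 205.5 + 123.96 − 57.56 = 271.89.
At (92, -15): z_contact = −40.01 − 7.26 + 271.89 = 224.62 m.
Depth below ground = 285.7 − 224.62 = 61.1 m.

61.1 m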